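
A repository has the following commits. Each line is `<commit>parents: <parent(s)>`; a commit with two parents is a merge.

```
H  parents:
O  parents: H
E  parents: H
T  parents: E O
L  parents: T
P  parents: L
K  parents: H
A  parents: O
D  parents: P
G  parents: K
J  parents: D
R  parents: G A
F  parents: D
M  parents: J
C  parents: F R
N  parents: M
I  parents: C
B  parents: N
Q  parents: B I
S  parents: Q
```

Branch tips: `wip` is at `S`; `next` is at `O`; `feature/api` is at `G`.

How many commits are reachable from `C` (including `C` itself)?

13

Walking parent pointers from C: reachable set = {A, C, D, E, F, G, H, K, L, O, P, R, T}.
That is 13 commits.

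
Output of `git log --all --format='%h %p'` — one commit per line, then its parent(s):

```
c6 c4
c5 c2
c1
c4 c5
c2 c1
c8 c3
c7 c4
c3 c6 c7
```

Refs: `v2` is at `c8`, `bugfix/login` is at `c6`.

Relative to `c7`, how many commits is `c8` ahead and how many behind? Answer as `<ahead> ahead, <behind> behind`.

3 ahead, 0 behind

Reachable from c8: {c1, c2, c3, c4, c5, c6, c7, c8}.
Reachable from c7: {c1, c2, c4, c5, c7}.
Only in c8's history (ahead): {c3, c6, c8} — 3.
Only in c7's history (behind): {} — 0.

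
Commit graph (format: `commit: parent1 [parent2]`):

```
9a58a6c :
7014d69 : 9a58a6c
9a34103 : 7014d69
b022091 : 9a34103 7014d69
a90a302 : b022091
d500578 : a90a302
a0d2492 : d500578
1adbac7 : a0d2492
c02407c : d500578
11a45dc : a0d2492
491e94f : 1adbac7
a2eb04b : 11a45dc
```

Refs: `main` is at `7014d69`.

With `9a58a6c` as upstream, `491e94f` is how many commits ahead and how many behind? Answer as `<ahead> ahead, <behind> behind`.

8 ahead, 0 behind

Reachable from 491e94f: {1adbac7, 491e94f, 7014d69, 9a34103, 9a58a6c, a0d2492, a90a302, b022091, d500578}.
Reachable from 9a58a6c: {9a58a6c}.
Only in 491e94f's history (ahead): {1adbac7, 491e94f, 7014d69, 9a34103, a0d2492, a90a302, b022091, d500578} — 8.
Only in 9a58a6c's history (behind): {} — 0.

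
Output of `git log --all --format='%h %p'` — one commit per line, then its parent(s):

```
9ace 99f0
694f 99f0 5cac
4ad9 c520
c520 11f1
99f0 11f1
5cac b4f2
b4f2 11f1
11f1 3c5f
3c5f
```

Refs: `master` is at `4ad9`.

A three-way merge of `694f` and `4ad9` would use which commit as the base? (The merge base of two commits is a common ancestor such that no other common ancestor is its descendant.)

11f1

Ancestors of 694f: {11f1, 3c5f, 5cac, 694f, 99f0, b4f2}.
Ancestors of 4ad9: {11f1, 3c5f, 4ad9, c520}.
Common ancestors: {11f1, 3c5f}.
Among these, 11f1 is not an ancestor of any other common ancestor — it is the merge base.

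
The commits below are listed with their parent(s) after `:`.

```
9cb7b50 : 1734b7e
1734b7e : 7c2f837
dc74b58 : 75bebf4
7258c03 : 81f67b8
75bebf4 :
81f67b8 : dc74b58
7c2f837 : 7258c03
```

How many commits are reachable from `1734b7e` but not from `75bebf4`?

Reachable from 1734b7e: {1734b7e, 7258c03, 75bebf4, 7c2f837, 81f67b8, dc74b58}.
Reachable from 75bebf4: {75bebf4}.
In 1734b7e's history but not 75bebf4's: {1734b7e, 7258c03, 7c2f837, 81f67b8, dc74b58} — 5 commits.

5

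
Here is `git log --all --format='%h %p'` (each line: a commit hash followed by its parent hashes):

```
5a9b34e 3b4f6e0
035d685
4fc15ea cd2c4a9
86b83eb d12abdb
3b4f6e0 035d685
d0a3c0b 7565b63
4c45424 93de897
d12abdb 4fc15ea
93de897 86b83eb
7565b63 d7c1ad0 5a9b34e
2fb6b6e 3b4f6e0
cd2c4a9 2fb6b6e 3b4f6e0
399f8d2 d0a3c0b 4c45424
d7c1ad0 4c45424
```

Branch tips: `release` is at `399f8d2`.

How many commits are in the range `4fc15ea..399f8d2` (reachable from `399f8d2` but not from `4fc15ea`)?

Reachable from 399f8d2: {035d685, 2fb6b6e, 399f8d2, 3b4f6e0, 4c45424, 4fc15ea, 5a9b34e, 7565b63, 86b83eb, 93de897, cd2c4a9, d0a3c0b, d12abdb, d7c1ad0}.
Reachable from 4fc15ea: {035d685, 2fb6b6e, 3b4f6e0, 4fc15ea, cd2c4a9}.
In 399f8d2's history but not 4fc15ea's: {399f8d2, 4c45424, 5a9b34e, 7565b63, 86b83eb, 93de897, d0a3c0b, d12abdb, d7c1ad0} — 9 commits.

9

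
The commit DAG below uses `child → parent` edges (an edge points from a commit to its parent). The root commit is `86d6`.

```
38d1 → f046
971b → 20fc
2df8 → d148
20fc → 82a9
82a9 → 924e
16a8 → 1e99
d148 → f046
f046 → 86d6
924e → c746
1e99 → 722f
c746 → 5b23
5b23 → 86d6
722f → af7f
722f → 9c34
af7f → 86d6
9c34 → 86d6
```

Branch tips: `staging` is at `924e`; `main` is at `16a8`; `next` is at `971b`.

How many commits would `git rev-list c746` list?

3

Walking parent pointers from c746: reachable set = {5b23, 86d6, c746}.
That is 3 commits.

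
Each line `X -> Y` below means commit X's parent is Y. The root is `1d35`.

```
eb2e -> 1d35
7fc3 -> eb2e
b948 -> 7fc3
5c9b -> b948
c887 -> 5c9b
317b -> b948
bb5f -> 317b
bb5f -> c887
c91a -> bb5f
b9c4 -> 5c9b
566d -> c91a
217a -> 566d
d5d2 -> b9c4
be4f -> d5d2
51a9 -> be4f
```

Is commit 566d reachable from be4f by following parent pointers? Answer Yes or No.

Ancestors of be4f: {1d35, 5c9b, 7fc3, b948, b9c4, be4f, d5d2, eb2e}.
566d is not in that set, so it is not an ancestor of be4f.

No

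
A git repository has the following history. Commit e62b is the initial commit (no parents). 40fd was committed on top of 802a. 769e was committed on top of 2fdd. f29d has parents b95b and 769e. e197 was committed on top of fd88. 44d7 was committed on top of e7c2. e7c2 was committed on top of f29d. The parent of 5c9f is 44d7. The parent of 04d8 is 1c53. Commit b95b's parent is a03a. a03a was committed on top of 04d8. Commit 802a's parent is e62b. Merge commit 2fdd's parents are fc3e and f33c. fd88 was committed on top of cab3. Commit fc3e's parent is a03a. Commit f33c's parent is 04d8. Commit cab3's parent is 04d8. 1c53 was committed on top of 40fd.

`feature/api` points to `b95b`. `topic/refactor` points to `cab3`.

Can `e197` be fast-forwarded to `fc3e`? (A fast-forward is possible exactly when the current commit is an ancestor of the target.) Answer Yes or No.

A fast-forward from e197 to fc3e is possible iff e197 is an ancestor of fc3e.
Ancestors of fc3e: {04d8, 1c53, 40fd, 802a, a03a, e62b, fc3e}.
e197 is not among them, so fast-forward is not possible.

No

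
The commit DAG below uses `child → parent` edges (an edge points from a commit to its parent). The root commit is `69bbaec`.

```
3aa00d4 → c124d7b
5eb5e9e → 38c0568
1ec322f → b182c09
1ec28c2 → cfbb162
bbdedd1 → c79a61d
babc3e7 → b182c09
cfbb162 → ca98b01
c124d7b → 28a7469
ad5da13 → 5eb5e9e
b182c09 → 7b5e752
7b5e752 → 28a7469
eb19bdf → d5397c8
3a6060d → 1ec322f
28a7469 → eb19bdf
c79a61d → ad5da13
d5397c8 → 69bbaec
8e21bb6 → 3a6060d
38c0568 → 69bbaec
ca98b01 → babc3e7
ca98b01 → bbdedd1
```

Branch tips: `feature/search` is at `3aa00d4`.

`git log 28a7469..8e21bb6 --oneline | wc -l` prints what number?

Reachable from 8e21bb6: {1ec322f, 28a7469, 3a6060d, 69bbaec, 7b5e752, 8e21bb6, b182c09, d5397c8, eb19bdf}.
Reachable from 28a7469: {28a7469, 69bbaec, d5397c8, eb19bdf}.
In 8e21bb6's history but not 28a7469's: {1ec322f, 3a6060d, 7b5e752, 8e21bb6, b182c09} — 5 commits.

5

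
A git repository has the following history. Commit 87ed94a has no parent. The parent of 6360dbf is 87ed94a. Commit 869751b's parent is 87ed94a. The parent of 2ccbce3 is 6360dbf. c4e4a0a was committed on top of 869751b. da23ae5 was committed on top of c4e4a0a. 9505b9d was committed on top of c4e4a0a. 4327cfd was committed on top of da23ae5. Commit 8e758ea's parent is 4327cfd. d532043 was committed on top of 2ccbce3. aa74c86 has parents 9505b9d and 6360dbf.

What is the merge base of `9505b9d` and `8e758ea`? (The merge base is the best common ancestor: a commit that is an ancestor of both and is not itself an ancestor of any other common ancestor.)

c4e4a0a

Ancestors of 9505b9d: {869751b, 87ed94a, 9505b9d, c4e4a0a}.
Ancestors of 8e758ea: {4327cfd, 869751b, 87ed94a, 8e758ea, c4e4a0a, da23ae5}.
Common ancestors: {869751b, 87ed94a, c4e4a0a}.
Among these, c4e4a0a is not an ancestor of any other common ancestor — it is the merge base.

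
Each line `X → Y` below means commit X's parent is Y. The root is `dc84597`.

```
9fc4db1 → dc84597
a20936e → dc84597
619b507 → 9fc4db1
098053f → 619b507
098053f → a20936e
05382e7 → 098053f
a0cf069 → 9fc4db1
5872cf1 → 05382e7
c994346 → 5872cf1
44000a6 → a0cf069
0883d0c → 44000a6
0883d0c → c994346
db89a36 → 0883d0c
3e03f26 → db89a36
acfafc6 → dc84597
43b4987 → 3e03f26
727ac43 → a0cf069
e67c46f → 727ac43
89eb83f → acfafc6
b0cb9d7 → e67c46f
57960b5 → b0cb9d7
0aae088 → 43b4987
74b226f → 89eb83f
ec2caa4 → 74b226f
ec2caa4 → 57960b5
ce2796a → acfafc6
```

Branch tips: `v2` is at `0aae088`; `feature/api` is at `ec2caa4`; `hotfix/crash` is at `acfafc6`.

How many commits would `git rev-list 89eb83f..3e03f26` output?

12

Reachable from 3e03f26: {05382e7, 0883d0c, 098053f, 3e03f26, 44000a6, 5872cf1, 619b507, 9fc4db1, a0cf069, a20936e, c994346, db89a36, dc84597}.
Reachable from 89eb83f: {89eb83f, acfafc6, dc84597}.
In 3e03f26's history but not 89eb83f's: {05382e7, 0883d0c, 098053f, 3e03f26, 44000a6, 5872cf1, 619b507, 9fc4db1, a0cf069, a20936e, c994346, db89a36} — 12 commits.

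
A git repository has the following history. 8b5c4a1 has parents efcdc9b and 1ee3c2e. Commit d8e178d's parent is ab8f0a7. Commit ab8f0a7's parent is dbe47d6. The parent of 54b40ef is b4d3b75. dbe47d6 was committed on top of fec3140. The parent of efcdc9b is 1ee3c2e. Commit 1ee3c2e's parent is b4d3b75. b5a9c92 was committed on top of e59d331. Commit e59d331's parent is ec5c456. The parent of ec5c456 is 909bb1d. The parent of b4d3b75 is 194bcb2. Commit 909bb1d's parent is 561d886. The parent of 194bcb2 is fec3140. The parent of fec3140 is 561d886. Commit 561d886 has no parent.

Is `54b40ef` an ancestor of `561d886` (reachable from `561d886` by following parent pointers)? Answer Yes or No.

No

Ancestors of 561d886: {561d886}.
54b40ef is not in that set, so it is not an ancestor of 561d886.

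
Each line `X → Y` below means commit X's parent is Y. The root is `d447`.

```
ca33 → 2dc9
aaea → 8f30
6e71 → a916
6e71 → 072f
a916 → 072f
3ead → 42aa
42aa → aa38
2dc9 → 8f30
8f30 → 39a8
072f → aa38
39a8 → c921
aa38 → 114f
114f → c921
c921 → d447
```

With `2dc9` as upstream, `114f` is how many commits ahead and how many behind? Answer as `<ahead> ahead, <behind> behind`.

1 ahead, 3 behind

Reachable from 114f: {114f, c921, d447}.
Reachable from 2dc9: {2dc9, 39a8, 8f30, c921, d447}.
Only in 114f's history (ahead): {114f} — 1.
Only in 2dc9's history (behind): {2dc9, 39a8, 8f30} — 3.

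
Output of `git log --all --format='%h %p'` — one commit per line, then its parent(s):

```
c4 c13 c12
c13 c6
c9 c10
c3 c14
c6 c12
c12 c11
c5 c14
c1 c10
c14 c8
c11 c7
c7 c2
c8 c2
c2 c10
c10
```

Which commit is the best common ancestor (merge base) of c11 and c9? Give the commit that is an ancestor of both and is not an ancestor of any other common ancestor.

c10

Ancestors of c11: {c10, c11, c2, c7}.
Ancestors of c9: {c10, c9}.
Common ancestors: {c10}.
The only common ancestor is c10, so it is the merge base.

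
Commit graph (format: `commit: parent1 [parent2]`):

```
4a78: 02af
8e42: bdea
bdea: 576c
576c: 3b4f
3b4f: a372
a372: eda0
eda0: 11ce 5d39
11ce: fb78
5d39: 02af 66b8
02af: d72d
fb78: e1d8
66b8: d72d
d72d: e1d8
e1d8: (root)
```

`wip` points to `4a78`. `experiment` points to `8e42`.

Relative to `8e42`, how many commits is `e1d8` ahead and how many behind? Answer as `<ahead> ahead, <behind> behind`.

Reachable from e1d8: {e1d8}.
Reachable from 8e42: {02af, 11ce, 3b4f, 576c, 5d39, 66b8, 8e42, a372, bdea, d72d, e1d8, eda0, fb78}.
Only in e1d8's history (ahead): {} — 0.
Only in 8e42's history (behind): {02af, 11ce, 3b4f, 576c, 5d39, 66b8, 8e42, a372, bdea, d72d, eda0, fb78} — 12.

0 ahead, 12 behind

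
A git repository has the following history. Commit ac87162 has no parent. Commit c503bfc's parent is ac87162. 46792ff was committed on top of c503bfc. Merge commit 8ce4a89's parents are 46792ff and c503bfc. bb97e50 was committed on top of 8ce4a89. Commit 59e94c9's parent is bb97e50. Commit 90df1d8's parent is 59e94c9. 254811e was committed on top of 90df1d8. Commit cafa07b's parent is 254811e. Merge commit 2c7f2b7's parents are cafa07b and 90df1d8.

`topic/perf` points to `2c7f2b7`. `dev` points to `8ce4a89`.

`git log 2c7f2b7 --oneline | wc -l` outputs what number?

10

Walking parent pointers from 2c7f2b7: reachable set = {254811e, 2c7f2b7, 46792ff, 59e94c9, 8ce4a89, 90df1d8, ac87162, bb97e50, c503bfc, cafa07b}.
That is 10 commits.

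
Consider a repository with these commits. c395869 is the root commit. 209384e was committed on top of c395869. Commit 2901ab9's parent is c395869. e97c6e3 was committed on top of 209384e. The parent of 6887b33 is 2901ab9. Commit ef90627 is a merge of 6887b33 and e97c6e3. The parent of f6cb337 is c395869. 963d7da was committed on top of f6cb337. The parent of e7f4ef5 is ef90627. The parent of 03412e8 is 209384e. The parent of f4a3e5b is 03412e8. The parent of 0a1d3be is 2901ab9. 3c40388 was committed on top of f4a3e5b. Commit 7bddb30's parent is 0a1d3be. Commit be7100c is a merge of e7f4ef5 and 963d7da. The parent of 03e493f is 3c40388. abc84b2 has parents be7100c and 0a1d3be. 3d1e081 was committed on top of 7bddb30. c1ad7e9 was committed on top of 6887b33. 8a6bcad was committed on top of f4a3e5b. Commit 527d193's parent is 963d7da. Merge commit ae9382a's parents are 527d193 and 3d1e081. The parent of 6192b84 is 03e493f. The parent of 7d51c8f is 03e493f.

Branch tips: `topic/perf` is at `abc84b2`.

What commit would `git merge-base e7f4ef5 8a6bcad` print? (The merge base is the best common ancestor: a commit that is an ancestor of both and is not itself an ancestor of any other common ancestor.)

209384e

Ancestors of e7f4ef5: {209384e, 2901ab9, 6887b33, c395869, e7f4ef5, e97c6e3, ef90627}.
Ancestors of 8a6bcad: {03412e8, 209384e, 8a6bcad, c395869, f4a3e5b}.
Common ancestors: {209384e, c395869}.
Among these, 209384e is not an ancestor of any other common ancestor — it is the merge base.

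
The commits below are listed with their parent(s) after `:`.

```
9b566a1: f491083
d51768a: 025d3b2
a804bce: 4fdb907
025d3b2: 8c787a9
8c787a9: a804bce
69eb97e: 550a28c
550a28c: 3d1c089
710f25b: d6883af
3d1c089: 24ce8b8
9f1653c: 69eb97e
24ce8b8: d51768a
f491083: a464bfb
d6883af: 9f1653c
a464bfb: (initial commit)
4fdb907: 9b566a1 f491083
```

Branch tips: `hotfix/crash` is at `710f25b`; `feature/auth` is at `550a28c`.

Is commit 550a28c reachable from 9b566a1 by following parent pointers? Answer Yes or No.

No

Ancestors of 9b566a1: {9b566a1, a464bfb, f491083}.
550a28c is not in that set, so it is not an ancestor of 9b566a1.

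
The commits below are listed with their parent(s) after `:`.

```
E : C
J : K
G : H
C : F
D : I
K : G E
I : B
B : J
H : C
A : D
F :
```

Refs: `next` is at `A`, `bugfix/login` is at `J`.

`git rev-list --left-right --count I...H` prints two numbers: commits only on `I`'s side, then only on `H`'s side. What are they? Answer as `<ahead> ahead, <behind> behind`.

Reachable from I: {B, C, E, F, G, H, I, J, K}.
Reachable from H: {C, F, H}.
Only in I's history (ahead): {B, E, G, I, J, K} — 6.
Only in H's history (behind): {} — 0.

6 ahead, 0 behind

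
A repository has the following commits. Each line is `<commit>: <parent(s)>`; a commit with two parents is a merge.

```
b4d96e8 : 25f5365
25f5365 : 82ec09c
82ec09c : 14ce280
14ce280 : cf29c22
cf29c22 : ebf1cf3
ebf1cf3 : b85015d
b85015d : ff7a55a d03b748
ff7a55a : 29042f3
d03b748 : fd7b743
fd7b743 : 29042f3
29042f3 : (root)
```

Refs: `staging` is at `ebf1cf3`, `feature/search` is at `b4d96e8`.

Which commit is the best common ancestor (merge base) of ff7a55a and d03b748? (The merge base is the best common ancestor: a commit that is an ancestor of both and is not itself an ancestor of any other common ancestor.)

Ancestors of ff7a55a: {29042f3, ff7a55a}.
Ancestors of d03b748: {29042f3, d03b748, fd7b743}.
Common ancestors: {29042f3}.
The only common ancestor is 29042f3, so it is the merge base.

29042f3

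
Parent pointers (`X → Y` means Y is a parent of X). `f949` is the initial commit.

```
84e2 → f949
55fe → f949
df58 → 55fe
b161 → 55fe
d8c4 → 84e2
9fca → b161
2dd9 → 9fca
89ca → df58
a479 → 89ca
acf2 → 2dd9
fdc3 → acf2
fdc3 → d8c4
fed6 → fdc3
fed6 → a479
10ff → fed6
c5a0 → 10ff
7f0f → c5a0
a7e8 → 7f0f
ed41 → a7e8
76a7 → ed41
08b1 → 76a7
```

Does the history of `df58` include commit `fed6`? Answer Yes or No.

No

Ancestors of df58: {55fe, df58, f949}.
fed6 is not in that set, so it is not an ancestor of df58.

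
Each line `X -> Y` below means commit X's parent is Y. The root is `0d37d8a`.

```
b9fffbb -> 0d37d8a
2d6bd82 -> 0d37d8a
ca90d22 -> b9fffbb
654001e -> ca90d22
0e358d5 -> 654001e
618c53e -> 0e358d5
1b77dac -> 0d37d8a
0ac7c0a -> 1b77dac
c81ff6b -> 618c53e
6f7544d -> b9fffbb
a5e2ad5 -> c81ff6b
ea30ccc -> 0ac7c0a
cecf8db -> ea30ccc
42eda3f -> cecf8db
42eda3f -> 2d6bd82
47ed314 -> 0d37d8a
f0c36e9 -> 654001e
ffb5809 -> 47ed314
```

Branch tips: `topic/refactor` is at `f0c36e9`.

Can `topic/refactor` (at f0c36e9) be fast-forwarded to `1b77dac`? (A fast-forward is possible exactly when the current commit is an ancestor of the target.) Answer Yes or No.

A fast-forward from f0c36e9 to 1b77dac is possible iff f0c36e9 is an ancestor of 1b77dac.
Ancestors of 1b77dac: {0d37d8a, 1b77dac}.
f0c36e9 is not among them, so fast-forward is not possible.

No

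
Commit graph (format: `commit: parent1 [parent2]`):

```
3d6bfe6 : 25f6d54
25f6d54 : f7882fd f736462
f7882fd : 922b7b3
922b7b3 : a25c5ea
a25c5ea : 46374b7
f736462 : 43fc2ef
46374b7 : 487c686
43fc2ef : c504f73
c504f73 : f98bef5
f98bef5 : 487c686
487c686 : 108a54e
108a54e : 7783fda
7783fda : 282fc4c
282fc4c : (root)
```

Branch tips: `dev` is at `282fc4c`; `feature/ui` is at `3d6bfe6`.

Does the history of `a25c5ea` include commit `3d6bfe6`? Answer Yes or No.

No

Ancestors of a25c5ea: {108a54e, 282fc4c, 46374b7, 487c686, 7783fda, a25c5ea}.
3d6bfe6 is not in that set, so it is not an ancestor of a25c5ea.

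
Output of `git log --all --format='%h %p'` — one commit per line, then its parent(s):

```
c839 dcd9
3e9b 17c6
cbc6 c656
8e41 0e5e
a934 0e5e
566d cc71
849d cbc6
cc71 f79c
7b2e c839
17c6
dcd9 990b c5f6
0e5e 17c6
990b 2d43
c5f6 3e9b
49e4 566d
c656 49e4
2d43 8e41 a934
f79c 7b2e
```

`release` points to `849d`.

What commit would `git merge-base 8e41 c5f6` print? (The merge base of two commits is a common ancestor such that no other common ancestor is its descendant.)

Ancestors of 8e41: {0e5e, 17c6, 8e41}.
Ancestors of c5f6: {17c6, 3e9b, c5f6}.
Common ancestors: {17c6}.
The only common ancestor is 17c6, so it is the merge base.

17c6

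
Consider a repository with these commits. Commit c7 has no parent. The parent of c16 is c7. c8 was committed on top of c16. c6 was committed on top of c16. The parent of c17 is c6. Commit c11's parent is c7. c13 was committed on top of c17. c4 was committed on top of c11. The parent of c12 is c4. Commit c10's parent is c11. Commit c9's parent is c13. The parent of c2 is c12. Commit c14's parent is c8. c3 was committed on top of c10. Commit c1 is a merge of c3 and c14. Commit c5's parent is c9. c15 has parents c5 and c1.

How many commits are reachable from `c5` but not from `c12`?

6

Reachable from c5: {c13, c16, c17, c5, c6, c7, c9}.
Reachable from c12: {c11, c12, c4, c7}.
In c5's history but not c12's: {c13, c16, c17, c5, c6, c9} — 6 commits.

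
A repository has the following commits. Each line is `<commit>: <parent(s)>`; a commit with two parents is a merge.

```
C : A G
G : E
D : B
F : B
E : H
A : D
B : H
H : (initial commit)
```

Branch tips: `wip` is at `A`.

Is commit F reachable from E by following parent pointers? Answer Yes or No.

Ancestors of E: {E, H}.
F is not in that set, so it is not an ancestor of E.

No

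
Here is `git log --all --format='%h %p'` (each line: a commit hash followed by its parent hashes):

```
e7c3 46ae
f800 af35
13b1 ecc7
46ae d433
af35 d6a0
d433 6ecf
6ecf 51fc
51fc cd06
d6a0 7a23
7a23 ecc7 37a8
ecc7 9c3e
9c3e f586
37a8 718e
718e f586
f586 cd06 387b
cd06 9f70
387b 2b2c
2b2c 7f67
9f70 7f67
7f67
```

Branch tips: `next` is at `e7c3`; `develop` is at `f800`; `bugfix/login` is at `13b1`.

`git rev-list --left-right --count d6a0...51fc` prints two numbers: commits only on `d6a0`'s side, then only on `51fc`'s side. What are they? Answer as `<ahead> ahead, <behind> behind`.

Reachable from d6a0: {2b2c, 37a8, 387b, 718e, 7a23, 7f67, 9c3e, 9f70, cd06, d6a0, ecc7, f586}.
Reachable from 51fc: {51fc, 7f67, 9f70, cd06}.
Only in d6a0's history (ahead): {2b2c, 37a8, 387b, 718e, 7a23, 9c3e, d6a0, ecc7, f586} — 9.
Only in 51fc's history (behind): {51fc} — 1.

9 ahead, 1 behind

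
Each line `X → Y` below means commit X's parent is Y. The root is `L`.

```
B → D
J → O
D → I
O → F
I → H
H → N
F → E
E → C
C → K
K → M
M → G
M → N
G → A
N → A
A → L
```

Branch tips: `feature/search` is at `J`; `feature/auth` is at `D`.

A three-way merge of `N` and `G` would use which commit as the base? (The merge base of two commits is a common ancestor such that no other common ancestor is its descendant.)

Ancestors of N: {A, L, N}.
Ancestors of G: {A, G, L}.
Common ancestors: {A, L}.
Among these, A is not an ancestor of any other common ancestor — it is the merge base.

A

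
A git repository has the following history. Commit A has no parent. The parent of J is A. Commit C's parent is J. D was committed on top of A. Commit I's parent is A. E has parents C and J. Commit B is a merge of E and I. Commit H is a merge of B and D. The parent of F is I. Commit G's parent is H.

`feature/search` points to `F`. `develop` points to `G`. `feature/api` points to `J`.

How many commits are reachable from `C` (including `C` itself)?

3

Walking parent pointers from C: reachable set = {A, C, J}.
That is 3 commits.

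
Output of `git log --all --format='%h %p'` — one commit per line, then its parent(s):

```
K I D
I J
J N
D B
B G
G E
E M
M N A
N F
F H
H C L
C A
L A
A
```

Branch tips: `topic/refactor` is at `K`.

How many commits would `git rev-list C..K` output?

12

Reachable from K: {A, B, C, D, E, F, G, H, I, J, K, L, M, N}.
Reachable from C: {A, C}.
In K's history but not C's: {B, D, E, F, G, H, I, J, K, L, M, N} — 12 commits.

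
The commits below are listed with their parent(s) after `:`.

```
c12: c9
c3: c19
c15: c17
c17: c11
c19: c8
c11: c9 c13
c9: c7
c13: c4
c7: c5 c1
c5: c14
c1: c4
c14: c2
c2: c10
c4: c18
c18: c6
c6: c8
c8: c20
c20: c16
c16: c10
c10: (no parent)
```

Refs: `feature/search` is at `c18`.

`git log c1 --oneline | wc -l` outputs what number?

8

Walking parent pointers from c1: reachable set = {c1, c10, c16, c18, c20, c4, c6, c8}.
That is 8 commits.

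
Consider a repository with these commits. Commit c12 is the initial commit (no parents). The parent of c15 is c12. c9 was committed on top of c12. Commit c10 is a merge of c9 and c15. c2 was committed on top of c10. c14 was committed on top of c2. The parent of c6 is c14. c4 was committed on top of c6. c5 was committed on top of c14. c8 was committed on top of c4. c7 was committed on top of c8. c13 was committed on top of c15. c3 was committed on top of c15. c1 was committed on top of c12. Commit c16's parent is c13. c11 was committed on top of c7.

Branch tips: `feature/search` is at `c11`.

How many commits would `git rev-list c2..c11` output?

Reachable from c11: {c10, c11, c12, c14, c15, c2, c4, c6, c7, c8, c9}.
Reachable from c2: {c10, c12, c15, c2, c9}.
In c11's history but not c2's: {c11, c14, c4, c6, c7, c8} — 6 commits.

6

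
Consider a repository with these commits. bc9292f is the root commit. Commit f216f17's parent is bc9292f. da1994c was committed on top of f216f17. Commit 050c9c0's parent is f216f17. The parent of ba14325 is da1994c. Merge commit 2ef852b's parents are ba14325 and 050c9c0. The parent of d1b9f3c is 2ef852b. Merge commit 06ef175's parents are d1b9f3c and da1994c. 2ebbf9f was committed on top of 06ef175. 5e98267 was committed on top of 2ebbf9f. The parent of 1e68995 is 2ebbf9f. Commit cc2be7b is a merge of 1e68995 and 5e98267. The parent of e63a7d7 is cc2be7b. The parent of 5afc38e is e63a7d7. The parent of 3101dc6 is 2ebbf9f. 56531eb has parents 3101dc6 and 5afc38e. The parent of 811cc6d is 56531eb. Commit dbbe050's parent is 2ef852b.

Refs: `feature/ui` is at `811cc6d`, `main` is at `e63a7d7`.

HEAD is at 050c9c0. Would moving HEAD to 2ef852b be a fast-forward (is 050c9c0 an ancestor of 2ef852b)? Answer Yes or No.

A fast-forward from 050c9c0 to 2ef852b is possible iff 050c9c0 is an ancestor of 2ef852b.
Ancestors of 2ef852b: {050c9c0, 2ef852b, ba14325, bc9292f, da1994c, f216f17}.
050c9c0 is among them, so fast-forward is possible.

Yes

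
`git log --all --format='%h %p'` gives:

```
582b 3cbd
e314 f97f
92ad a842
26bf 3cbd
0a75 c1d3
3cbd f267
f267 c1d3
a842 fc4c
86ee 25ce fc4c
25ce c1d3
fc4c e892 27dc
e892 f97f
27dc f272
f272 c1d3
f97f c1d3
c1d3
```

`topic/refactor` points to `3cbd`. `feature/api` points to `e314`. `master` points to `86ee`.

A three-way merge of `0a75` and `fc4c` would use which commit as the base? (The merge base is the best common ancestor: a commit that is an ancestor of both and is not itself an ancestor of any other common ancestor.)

c1d3

Ancestors of 0a75: {0a75, c1d3}.
Ancestors of fc4c: {27dc, c1d3, e892, f272, f97f, fc4c}.
Common ancestors: {c1d3}.
The only common ancestor is c1d3, so it is the merge base.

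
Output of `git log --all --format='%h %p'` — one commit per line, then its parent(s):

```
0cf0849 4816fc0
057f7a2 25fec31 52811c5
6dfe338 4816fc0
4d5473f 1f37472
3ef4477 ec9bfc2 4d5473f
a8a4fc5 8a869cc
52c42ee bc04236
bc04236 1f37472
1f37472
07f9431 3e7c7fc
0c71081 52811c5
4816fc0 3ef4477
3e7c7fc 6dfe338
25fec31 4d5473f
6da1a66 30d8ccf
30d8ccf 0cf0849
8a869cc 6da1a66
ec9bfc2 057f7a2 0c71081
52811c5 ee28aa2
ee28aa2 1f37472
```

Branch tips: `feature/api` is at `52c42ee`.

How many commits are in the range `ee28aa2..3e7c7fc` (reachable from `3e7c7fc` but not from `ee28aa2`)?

10

Reachable from 3e7c7fc: {057f7a2, 0c71081, 1f37472, 25fec31, 3e7c7fc, 3ef4477, 4816fc0, 4d5473f, 52811c5, 6dfe338, ec9bfc2, ee28aa2}.
Reachable from ee28aa2: {1f37472, ee28aa2}.
In 3e7c7fc's history but not ee28aa2's: {057f7a2, 0c71081, 25fec31, 3e7c7fc, 3ef4477, 4816fc0, 4d5473f, 52811c5, 6dfe338, ec9bfc2} — 10 commits.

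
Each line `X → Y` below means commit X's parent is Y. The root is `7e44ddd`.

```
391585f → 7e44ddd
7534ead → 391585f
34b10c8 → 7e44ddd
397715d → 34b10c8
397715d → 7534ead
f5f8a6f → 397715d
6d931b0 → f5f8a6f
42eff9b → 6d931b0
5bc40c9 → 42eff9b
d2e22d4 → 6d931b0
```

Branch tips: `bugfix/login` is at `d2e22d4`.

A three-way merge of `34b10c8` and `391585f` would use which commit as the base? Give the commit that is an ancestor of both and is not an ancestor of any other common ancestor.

Ancestors of 34b10c8: {34b10c8, 7e44ddd}.
Ancestors of 391585f: {391585f, 7e44ddd}.
Common ancestors: {7e44ddd}.
The only common ancestor is 7e44ddd, so it is the merge base.

7e44ddd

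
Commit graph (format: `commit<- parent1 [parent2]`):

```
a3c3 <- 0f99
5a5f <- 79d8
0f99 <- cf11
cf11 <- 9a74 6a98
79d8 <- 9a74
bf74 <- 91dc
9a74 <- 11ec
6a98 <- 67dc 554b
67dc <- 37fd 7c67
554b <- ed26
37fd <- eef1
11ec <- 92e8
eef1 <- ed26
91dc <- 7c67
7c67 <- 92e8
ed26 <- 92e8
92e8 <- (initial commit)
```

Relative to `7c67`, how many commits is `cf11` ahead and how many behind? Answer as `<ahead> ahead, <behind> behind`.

9 ahead, 0 behind

Reachable from cf11: {11ec, 37fd, 554b, 67dc, 6a98, 7c67, 92e8, 9a74, cf11, ed26, eef1}.
Reachable from 7c67: {7c67, 92e8}.
Only in cf11's history (ahead): {11ec, 37fd, 554b, 67dc, 6a98, 9a74, cf11, ed26, eef1} — 9.
Only in 7c67's history (behind): {} — 0.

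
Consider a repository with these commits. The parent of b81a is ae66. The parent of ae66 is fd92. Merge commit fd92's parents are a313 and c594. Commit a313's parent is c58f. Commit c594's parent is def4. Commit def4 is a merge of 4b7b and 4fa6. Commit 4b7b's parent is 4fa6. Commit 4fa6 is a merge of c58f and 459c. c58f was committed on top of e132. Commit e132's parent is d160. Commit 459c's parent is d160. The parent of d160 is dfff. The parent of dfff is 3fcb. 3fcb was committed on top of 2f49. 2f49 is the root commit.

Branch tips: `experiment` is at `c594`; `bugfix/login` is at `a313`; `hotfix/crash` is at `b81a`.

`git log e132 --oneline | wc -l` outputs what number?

Walking parent pointers from e132: reachable set = {2f49, 3fcb, d160, dfff, e132}.
That is 5 commits.

5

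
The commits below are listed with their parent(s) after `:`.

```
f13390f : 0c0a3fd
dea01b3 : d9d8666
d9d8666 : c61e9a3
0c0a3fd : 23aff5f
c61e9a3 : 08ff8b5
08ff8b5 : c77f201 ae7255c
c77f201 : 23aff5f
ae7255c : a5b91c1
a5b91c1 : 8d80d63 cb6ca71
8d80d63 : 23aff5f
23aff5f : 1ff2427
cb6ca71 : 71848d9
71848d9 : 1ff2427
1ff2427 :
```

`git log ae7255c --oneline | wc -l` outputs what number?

Walking parent pointers from ae7255c: reachable set = {1ff2427, 23aff5f, 71848d9, 8d80d63, a5b91c1, ae7255c, cb6ca71}.
That is 7 commits.

7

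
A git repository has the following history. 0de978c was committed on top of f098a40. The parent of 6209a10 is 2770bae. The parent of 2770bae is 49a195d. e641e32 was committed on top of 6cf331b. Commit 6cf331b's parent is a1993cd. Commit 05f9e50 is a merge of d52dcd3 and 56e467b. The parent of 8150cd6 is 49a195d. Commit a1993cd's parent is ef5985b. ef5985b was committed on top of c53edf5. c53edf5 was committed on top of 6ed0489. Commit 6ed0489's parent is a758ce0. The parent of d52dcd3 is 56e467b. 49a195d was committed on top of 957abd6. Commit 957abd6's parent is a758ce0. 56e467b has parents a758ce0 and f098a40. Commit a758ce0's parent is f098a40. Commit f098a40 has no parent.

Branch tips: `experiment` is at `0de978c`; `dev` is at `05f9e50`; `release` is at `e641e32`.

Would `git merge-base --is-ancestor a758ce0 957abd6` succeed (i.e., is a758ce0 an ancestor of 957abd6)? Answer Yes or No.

Yes

Ancestors of 957abd6 (commits reachable by following parents): {957abd6, a758ce0, f098a40}.
a758ce0 is in that set, so it is an ancestor of 957abd6.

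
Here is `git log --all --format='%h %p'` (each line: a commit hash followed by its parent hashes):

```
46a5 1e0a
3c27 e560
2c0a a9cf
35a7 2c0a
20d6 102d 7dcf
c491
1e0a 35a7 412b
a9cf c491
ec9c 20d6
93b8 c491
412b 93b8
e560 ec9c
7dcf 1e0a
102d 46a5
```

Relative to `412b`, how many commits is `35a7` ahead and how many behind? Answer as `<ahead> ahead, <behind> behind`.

3 ahead, 2 behind

Reachable from 35a7: {2c0a, 35a7, a9cf, c491}.
Reachable from 412b: {412b, 93b8, c491}.
Only in 35a7's history (ahead): {2c0a, 35a7, a9cf} — 3.
Only in 412b's history (behind): {412b, 93b8} — 2.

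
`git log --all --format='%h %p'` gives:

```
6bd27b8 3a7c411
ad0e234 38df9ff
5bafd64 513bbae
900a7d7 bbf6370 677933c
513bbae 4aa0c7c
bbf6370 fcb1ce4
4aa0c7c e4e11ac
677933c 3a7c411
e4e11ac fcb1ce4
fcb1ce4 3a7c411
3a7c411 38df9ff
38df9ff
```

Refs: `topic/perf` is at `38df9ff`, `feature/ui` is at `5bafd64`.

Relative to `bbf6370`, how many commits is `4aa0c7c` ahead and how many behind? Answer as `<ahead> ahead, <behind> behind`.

Reachable from 4aa0c7c: {38df9ff, 3a7c411, 4aa0c7c, e4e11ac, fcb1ce4}.
Reachable from bbf6370: {38df9ff, 3a7c411, bbf6370, fcb1ce4}.
Only in 4aa0c7c's history (ahead): {4aa0c7c, e4e11ac} — 2.
Only in bbf6370's history (behind): {bbf6370} — 1.

2 ahead, 1 behind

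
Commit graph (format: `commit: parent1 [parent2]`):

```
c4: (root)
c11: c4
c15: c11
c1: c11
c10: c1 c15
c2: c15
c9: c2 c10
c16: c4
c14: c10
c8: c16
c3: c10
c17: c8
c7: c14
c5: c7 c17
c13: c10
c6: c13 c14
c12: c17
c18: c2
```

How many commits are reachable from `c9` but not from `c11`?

Reachable from c9: {c1, c10, c11, c15, c2, c4, c9}.
Reachable from c11: {c11, c4}.
In c9's history but not c11's: {c1, c10, c15, c2, c9} — 5 commits.

5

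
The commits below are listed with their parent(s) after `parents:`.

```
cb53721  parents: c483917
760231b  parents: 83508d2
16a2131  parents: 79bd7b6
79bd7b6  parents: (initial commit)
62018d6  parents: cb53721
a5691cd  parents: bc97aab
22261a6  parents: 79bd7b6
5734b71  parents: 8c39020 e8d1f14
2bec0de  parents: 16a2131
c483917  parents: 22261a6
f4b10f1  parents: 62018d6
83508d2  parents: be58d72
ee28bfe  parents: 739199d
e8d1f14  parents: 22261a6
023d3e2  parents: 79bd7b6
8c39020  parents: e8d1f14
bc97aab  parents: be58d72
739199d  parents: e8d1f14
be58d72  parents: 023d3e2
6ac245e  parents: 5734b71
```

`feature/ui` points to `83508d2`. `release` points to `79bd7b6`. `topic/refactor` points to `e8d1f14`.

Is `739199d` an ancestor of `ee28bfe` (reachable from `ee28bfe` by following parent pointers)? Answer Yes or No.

Ancestors of ee28bfe (commits reachable by following parents): {22261a6, 739199d, 79bd7b6, e8d1f14, ee28bfe}.
739199d is in that set, so it is an ancestor of ee28bfe.

Yes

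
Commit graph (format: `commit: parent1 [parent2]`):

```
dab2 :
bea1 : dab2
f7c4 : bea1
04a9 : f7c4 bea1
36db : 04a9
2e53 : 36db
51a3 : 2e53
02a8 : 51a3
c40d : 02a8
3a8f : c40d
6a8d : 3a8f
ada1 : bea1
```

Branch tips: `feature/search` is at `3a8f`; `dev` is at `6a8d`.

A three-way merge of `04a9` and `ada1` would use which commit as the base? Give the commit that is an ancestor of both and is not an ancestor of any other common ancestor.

bea1

Ancestors of 04a9: {04a9, bea1, dab2, f7c4}.
Ancestors of ada1: {ada1, bea1, dab2}.
Common ancestors: {bea1, dab2}.
Among these, bea1 is not an ancestor of any other common ancestor — it is the merge base.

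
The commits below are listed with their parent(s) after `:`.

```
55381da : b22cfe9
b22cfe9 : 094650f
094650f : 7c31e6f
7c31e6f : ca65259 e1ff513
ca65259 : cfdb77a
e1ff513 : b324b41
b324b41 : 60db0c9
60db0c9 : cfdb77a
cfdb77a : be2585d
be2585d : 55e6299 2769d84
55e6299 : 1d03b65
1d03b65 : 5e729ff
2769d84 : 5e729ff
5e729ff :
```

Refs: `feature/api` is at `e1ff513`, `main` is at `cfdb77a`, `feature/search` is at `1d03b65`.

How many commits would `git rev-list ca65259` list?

Walking parent pointers from ca65259: reachable set = {1d03b65, 2769d84, 55e6299, 5e729ff, be2585d, ca65259, cfdb77a}.
That is 7 commits.

7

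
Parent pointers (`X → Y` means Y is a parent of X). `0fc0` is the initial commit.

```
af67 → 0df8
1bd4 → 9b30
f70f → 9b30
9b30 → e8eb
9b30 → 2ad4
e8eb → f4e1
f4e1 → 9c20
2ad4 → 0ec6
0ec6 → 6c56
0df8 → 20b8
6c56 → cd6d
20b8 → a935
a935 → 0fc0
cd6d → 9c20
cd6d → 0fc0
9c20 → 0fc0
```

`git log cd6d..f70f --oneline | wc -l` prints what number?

7

Reachable from f70f: {0ec6, 0fc0, 2ad4, 6c56, 9b30, 9c20, cd6d, e8eb, f4e1, f70f}.
Reachable from cd6d: {0fc0, 9c20, cd6d}.
In f70f's history but not cd6d's: {0ec6, 2ad4, 6c56, 9b30, e8eb, f4e1, f70f} — 7 commits.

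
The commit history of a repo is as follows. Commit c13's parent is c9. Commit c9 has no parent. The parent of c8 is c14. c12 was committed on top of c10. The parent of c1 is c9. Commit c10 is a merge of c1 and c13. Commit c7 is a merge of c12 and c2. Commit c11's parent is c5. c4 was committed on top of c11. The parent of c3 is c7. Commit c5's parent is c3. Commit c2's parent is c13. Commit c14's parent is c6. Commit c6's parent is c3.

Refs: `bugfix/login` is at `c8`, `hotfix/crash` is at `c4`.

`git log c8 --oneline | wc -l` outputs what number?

Walking parent pointers from c8: reachable set = {c1, c10, c12, c13, c14, c2, c3, c6, c7, c8, c9}.
That is 11 commits.

11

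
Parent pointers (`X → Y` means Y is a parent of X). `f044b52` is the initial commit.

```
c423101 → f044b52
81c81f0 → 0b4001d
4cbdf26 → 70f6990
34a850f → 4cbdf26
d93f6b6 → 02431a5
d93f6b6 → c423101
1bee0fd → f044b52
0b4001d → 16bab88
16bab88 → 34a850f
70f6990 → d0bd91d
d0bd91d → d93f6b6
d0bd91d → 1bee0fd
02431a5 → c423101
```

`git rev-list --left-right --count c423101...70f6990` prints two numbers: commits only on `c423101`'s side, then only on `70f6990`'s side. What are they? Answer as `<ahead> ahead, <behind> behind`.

Reachable from c423101: {c423101, f044b52}.
Reachable from 70f6990: {02431a5, 1bee0fd, 70f6990, c423101, d0bd91d, d93f6b6, f044b52}.
Only in c423101's history (ahead): {} — 0.
Only in 70f6990's history (behind): {02431a5, 1bee0fd, 70f6990, d0bd91d, d93f6b6} — 5.

0 ahead, 5 behind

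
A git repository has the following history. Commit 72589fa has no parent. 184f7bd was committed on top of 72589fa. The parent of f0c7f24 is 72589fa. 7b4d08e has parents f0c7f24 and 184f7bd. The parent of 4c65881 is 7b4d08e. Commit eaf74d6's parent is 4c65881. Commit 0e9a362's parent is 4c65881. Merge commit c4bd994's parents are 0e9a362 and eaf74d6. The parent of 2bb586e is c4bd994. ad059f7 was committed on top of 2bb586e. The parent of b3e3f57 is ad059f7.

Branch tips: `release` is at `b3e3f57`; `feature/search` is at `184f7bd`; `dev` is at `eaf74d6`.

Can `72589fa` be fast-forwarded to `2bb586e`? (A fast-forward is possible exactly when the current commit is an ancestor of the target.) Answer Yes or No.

A fast-forward from 72589fa to 2bb586e is possible iff 72589fa is an ancestor of 2bb586e.
Ancestors of 2bb586e: {0e9a362, 184f7bd, 2bb586e, 4c65881, 72589fa, 7b4d08e, c4bd994, eaf74d6, f0c7f24}.
72589fa is among them, so fast-forward is possible.

Yes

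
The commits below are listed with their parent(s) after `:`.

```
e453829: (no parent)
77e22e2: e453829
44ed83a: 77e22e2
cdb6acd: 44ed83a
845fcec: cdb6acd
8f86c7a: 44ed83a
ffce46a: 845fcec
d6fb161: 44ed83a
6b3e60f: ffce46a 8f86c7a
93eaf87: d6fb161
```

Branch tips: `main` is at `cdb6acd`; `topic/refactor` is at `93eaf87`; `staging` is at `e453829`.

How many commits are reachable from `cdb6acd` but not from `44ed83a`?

Reachable from cdb6acd: {44ed83a, 77e22e2, cdb6acd, e453829}.
Reachable from 44ed83a: {44ed83a, 77e22e2, e453829}.
In cdb6acd's history but not 44ed83a's: {cdb6acd} — 1 commit.

1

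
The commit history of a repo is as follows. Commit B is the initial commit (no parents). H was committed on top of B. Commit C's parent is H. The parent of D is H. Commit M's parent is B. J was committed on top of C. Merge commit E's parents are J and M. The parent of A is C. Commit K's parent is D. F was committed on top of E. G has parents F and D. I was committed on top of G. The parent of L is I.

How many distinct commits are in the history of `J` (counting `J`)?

4

Walking parent pointers from J: reachable set = {B, C, H, J}.
That is 4 commits.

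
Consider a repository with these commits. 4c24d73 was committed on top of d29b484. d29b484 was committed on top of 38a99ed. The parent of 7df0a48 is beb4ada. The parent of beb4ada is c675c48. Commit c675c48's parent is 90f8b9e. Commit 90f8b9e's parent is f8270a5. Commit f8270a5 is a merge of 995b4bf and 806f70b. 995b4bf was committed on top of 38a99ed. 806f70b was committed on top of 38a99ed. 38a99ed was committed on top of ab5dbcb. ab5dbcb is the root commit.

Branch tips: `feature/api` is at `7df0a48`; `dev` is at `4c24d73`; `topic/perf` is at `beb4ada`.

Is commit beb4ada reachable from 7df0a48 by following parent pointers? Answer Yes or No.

Yes

Ancestors of 7df0a48 (commits reachable by following parents): {38a99ed, 7df0a48, 806f70b, 90f8b9e, 995b4bf, ab5dbcb, beb4ada, c675c48, f8270a5}.
beb4ada is in that set, so it is an ancestor of 7df0a48.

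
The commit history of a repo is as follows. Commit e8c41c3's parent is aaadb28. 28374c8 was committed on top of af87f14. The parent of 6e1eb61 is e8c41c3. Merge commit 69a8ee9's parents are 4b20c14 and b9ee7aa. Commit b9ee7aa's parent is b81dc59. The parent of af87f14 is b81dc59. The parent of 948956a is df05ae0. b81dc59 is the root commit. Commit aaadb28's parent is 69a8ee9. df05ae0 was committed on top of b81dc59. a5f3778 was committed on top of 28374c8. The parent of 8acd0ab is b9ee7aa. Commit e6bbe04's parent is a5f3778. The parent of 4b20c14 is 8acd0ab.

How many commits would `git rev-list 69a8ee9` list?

Walking parent pointers from 69a8ee9: reachable set = {4b20c14, 69a8ee9, 8acd0ab, b81dc59, b9ee7aa}.
That is 5 commits.

5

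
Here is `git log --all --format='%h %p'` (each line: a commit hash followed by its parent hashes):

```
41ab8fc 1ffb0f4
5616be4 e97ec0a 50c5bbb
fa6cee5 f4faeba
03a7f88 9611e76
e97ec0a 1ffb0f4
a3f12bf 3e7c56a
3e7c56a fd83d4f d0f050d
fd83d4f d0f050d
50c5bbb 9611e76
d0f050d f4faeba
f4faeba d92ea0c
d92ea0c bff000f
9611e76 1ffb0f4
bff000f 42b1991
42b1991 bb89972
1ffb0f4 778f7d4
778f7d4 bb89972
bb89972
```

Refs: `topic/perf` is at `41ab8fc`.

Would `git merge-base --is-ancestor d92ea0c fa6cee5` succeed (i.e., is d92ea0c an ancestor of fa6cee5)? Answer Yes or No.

Yes

Ancestors of fa6cee5 (commits reachable by following parents): {42b1991, bb89972, bff000f, d92ea0c, f4faeba, fa6cee5}.
d92ea0c is in that set, so it is an ancestor of fa6cee5.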